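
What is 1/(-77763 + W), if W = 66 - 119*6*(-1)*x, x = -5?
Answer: -1/81267 ≈ -1.2305e-5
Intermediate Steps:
W = -3504 (W = 66 - 119*6*(-1)*(-5) = 66 - (-714)*(-5) = 66 - 119*30 = 66 - 3570 = -3504)
1/(-77763 + W) = 1/(-77763 - 3504) = 1/(-81267) = -1/81267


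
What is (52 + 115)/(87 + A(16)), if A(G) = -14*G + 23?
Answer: -167/114 ≈ -1.4649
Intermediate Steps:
A(G) = 23 - 14*G
(52 + 115)/(87 + A(16)) = (52 + 115)/(87 + (23 - 14*16)) = 167/(87 + (23 - 224)) = 167/(87 - 201) = 167/(-114) = 167*(-1/114) = -167/114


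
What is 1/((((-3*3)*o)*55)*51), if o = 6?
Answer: -1/151470 ≈ -6.6020e-6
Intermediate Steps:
1/((((-3*3)*o)*55)*51) = 1/(((-3*3*6)*55)*51) = 1/((-9*6*55)*51) = 1/(-54*55*51) = 1/(-2970*51) = 1/(-151470) = -1/151470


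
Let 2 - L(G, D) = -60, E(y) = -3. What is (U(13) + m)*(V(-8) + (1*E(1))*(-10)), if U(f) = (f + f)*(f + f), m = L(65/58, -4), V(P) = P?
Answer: 16236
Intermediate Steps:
L(G, D) = 62 (L(G, D) = 2 - 1*(-60) = 2 + 60 = 62)
m = 62
U(f) = 4*f² (U(f) = (2*f)*(2*f) = 4*f²)
(U(13) + m)*(V(-8) + (1*E(1))*(-10)) = (4*13² + 62)*(-8 + (1*(-3))*(-10)) = (4*169 + 62)*(-8 - 3*(-10)) = (676 + 62)*(-8 + 30) = 738*22 = 16236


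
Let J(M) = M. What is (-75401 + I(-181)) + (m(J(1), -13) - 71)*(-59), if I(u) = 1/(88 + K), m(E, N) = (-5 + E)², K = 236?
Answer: -23378543/324 ≈ -72156.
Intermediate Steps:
I(u) = 1/324 (I(u) = 1/(88 + 236) = 1/324)
(-75401 + I(-181)) + (m(J(1), -13) - 71)*(-59) = (-75401 + 1/324) + ((-5 + 1)² - 71)*(-59) = -24429923/324 + ((-4)² - 71)*(-59) = -24429923/324 + (16 - 71)*(-59) = -24429923/324 - 55*(-59) = -24429923/324 + 3245 = -23378543/324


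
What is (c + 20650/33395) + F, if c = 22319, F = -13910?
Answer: 56167841/6679 ≈ 8409.6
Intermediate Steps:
(c + 20650/33395) + F = (22319 + 20650/33395) - 13910 = (22319 + 20650*(1/33395)) - 13910 = (22319 + 4130/6679) - 13910 = 149072731/6679 - 13910 = 56167841/6679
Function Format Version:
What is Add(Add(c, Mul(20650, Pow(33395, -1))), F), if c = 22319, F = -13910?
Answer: Rational(56167841, 6679) ≈ 8409.6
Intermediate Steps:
Add(Add(c, Mul(20650, Pow(33395, -1))), F) = Add(Add(22319, Mul(20650, Pow(33395, -1))), -13910) = Add(Add(22319, Mul(20650, Rational(1, 33395))), -13910) = Add(Add(22319, Rational(4130, 6679)), -13910) = Add(Rational(149072731, 6679), -13910) = Rational(56167841, 6679)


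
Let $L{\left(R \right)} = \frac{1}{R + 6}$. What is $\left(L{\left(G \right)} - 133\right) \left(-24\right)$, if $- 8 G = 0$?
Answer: $3188$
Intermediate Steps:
$G = 0$ ($G = \left(- \frac{1}{8}\right) 0 = 0$)
$L{\left(R \right)} = \frac{1}{6 + R}$
$\left(L{\left(G \right)} - 133\right) \left(-24\right) = \left(\frac{1}{6 + 0} - 133\right) \left(-24\right) = \left(\frac{1}{6} - 133\right) \left(-24\right) = \left(- \frac{797}{6}\right) \left(-24\right) = 3188$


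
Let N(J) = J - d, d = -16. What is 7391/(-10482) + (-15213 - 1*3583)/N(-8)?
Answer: -12317425/5241 ≈ -2350.2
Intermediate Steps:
N(J) = 16 + J (N(J) = J - 1*(-16) = J + 16 = 16 + J)
7391/(-10482) + (-15213 - 1*3583)/N(-8) = 7391/(-10482) + (-15213 - 1*3583)/(16 - 8) = 7391*(-1/10482) + (-15213 - 3583)/8 = -7391/10482 - 18796*⅛ = -7391/10482 - 4699/2 = -12317425/5241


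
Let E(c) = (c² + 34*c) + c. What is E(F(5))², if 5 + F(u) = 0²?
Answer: 22500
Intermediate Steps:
F(u) = -5 (F(u) = -5 + 0² = -5 + 0 = -5)
E(c) = c² + 35*c
E(F(5))² = (-5*(35 - 5))² = (-5*30)² = (-150)² = 22500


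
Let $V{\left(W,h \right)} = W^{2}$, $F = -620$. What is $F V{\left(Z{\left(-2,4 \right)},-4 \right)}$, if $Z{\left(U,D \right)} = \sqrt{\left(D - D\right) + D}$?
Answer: $-2480$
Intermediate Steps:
$Z{\left(U,D \right)} = \sqrt{D}$ ($Z{\left(U,D \right)} = \sqrt{0 + D} = \sqrt{D}$)
$F V{\left(Z{\left(-2,4 \right)},-4 \right)} = - 620 \left(\sqrt{4}\right)^{2} = - 620 \cdot 2^{2} = \left(-620\right) 4 = -2480$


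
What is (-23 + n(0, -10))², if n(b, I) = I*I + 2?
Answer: 6241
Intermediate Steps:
n(b, I) = 2 + I² (n(b, I) = I² + 2 = 2 + I²)
(-23 + n(0, -10))² = (-23 + (2 + (-10)²))² = (-23 + (2 + 100))² = (-23 + 102)² = 79² = 6241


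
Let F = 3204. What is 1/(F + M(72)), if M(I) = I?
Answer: 1/3276 ≈ 0.00030525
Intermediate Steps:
1/(F + M(72)) = 1/(3204 + 72) = 1/3276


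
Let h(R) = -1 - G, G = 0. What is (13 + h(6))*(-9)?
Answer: -108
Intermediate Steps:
h(R) = -1 (h(R) = -1 - 1*0 = -1 + 0 = -1)
(13 + h(6))*(-9) = (13 - 1)*(-9) = 12*(-9) = -108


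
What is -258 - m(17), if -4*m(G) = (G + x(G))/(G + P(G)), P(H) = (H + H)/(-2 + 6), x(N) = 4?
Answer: -8765/34 ≈ -257.79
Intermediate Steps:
P(H) = H/2 (P(H) = (2*H)/4 = (2*H)*(1/4) = H/2)
m(G) = -(4 + G)/(6*G) (m(G) = -(G + 4)/(4*(G + G/2)) = -(4 + G)/(4*(3*G/2)) = -(4 + G)*2/(3*G)/4 = -(4 + G)/(6*G))
-258 - m(17) = -258 - (-4 - 1*17)/(6*17) = -258 - (-4 - 17)/(6*17) = -258 - (-21)/(6*17) = -258 - 1*(-7/34) = -258 + 7/34 = -8765/34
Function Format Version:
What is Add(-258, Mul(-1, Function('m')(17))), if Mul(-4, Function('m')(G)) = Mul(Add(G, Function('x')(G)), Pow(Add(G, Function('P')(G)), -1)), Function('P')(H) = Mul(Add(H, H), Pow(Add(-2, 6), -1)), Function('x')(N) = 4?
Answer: Rational(-8765, 34) ≈ -257.79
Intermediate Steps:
Function('P')(H) = Mul(Rational(1, 2), H) (Function('P')(H) = Mul(Mul(2, H), Pow(4, -1)) = Mul(Mul(2, H), Rational(1, 4)) = Mul(Rational(1, 2), H))
Function('m')(G) = Mul(Rational(-1, 6), Pow(G, -1), Add(4, G)) (Function('m')(G) = Mul(Rational(-1, 4), Mul(Add(G, 4), Pow(Add(G, Mul(Rational(1, 2), G)), -1))) = Mul(Rational(-1, 4), Mul(Add(4, G), Pow(Mul(Rational(3, 2), G), -1))) = Mul(Rational(-1, 4), Mul(Add(4, G), Mul(Rational(2, 3), Pow(G, -1)))) = Mul(Rational(-1, 4), Mul(Rational(2, 3), Pow(G, -1), Add(4, G))) = Mul(Rational(-1, 6), Pow(G, -1), Add(4, G)))
Add(-258, Mul(-1, Function('m')(17))) = Add(-258, Mul(-1, Mul(Rational(1, 6), Pow(17, -1), Add(-4, Mul(-1, 17))))) = Add(-258, Mul(-1, Mul(Rational(1, 6), Rational(1, 17), Add(-4, -17)))) = Add(-258, Mul(-1, Mul(Rational(1, 6), Rational(1, 17), -21))) = Add(-258, Mul(-1, Rational(-7, 34))) = Add(-258, Rational(7, 34)) = Rational(-8765, 34)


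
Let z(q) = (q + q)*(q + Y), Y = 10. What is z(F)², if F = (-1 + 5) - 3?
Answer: 484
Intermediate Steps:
F = 1 (F = 4 - 3 = 1)
z(q) = 2*q*(10 + q) (z(q) = (q + q)*(q + 10) = (2*q)*(10 + q) = 2*q*(10 + q))
z(F)² = (2*1*(10 + 1))² = (2*1*11)² = 22² = 484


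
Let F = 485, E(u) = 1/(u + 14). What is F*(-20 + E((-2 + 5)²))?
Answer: -222615/23 ≈ -9678.9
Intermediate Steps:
E(u) = 1/(14 + u)
F*(-20 + E((-2 + 5)²)) = 485*(-20 + 1/(14 + (-2 + 5)²)) = 485*(-20 + 1/(14 + 3²)) = 485*(-20 + 1/(14 + 9)) = 485*(-20 + 1/23) = 485*(-459/23) = -222615/23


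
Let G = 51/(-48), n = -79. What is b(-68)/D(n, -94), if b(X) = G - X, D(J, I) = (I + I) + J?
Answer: -357/1424 ≈ -0.25070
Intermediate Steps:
G = -17/16 (G = 51*(-1/48) = -17/16 ≈ -1.0625)
D(J, I) = J + 2*I (D(J, I) = 2*I + J = J + 2*I)
b(X) = -17/16 - X
b(-68)/D(n, -94) = (-17/16 - 1*(-68))/(-79 + 2*(-94)) = (-17/16 + 68)/(-79 - 188) = (1071/16)/(-267) = (1071/16)*(-1/267) = -357/1424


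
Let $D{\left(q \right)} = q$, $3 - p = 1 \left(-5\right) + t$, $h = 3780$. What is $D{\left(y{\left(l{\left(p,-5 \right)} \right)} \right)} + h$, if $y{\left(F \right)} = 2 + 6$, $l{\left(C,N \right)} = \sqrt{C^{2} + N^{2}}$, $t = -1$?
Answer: $3788$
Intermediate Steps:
$p = 9$ ($p = 3 - \left(1 \left(-5\right) - 1\right) = 3 - \left(-5 - 1\right) = 3 - -6 = 3 + 6 = 9$)
$y{\left(F \right)} = 8$
$D{\left(y{\left(l{\left(p,-5 \right)} \right)} \right)} + h = 8 + 3780 = 3788$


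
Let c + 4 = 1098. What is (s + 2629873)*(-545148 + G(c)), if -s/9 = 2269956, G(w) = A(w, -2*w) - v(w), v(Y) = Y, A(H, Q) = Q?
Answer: 9761906472330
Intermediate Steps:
c = 1094 (c = -4 + 1098 = 1094)
G(w) = -3*w (G(w) = -2*w - w = -3*w)
s = -20429604 (s = -9*2269956 = -20429604)
(s + 2629873)*(-545148 + G(c)) = (-20429604 + 2629873)*(-545148 - 3*1094) = -17799731*(-545148 - 3282) = -17799731*(-548430) = 9761906472330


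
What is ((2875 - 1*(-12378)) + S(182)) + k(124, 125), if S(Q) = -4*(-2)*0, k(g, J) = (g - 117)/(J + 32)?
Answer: 2394728/157 ≈ 15253.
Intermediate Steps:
k(g, J) = (-117 + g)/(32 + J)
S(Q) = 0 (S(Q) = 8*0 = 0)
((2875 - 1*(-12378)) + S(182)) + k(124, 125) = ((2875 - 1*(-12378)) + 0) + (-117 + 124)/(32 + 125) = ((2875 + 12378) + 0) + 7/157 = (15253 + 0) + (1/157)*7 = 15253 + 7/157 = 2394728/157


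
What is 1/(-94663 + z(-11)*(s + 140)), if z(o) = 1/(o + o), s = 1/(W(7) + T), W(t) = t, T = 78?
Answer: -1870/177031711 ≈ -1.0563e-5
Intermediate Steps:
s = 1/85 (s = 1/(7 + 78) = 1/85 ≈ 0.011765)
z(o) = 1/(2*o)
1/(-94663 + z(-11)*(s + 140)) = 1/(-94663 + ((1/2)/(-11))*(1/85 + 140)) = 1/(-94663 + ((1/2)*(-1/11))*(11901/85)) = 1/(-94663 - 1/22*11901/85) = 1/(-94663 - 11901/1870) = 1/(-177031711/1870) = -1870/177031711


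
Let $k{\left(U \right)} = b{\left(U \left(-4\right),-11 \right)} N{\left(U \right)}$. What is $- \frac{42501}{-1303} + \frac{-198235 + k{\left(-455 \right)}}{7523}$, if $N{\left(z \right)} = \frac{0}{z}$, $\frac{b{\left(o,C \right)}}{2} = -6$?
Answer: $\frac{61434818}{9802469} \approx 6.2673$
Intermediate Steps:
$b{\left(o,C \right)} = -12$ ($b{\left(o,C \right)} = 2 \left(-6\right) = -12$)
$N{\left(z \right)} = 0$
$k{\left(U \right)} = 0$ ($k{\left(U \right)} = \left(-12\right) 0 = 0$)
$- \frac{42501}{-1303} + \frac{-198235 + k{\left(-455 \right)}}{7523} = - \frac{42501}{-1303} + \frac{-198235 + 0}{7523} = \left(-42501\right) \left(- \frac{1}{1303}\right) - \frac{198235}{7523} = \frac{42501}{1303} - \frac{198235}{7523} = \frac{61434818}{9802469}$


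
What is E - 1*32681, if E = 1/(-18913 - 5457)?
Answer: -796435971/24370 ≈ -32681.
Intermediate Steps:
E = -1/24370 (E = 1/(-24370) = -1/24370 ≈ -4.1034e-5)
E - 1*32681 = -1/24370 - 1*32681 = -1/24370 - 32681 = -796435971/24370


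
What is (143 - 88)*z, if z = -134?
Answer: -7370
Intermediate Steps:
(143 - 88)*z = (143 - 88)*(-134) = 55*(-134) = -7370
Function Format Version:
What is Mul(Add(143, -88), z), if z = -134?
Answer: -7370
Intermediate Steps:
Mul(Add(143, -88), z) = Mul(Add(143, -88), -134) = Mul(55, -134) = -7370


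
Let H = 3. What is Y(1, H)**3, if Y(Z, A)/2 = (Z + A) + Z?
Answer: 1000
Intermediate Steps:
Y(Z, A) = 2*A + 4*Z (Y(Z, A) = 2*((Z + A) + Z) = 2*((A + Z) + Z) = 2*(A + 2*Z) = 2*A + 4*Z)
Y(1, H)**3 = (2*3 + 4*1)**3 = (6 + 4)**3 = 10**3 = 1000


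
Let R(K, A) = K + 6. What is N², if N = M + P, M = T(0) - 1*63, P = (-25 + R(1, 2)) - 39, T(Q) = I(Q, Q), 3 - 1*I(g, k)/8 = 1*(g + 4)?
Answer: 16384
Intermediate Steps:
I(g, k) = -8 - 8*g (I(g, k) = 24 - 8*(g + 4) = 24 - 8*(4 + g) = 24 + (-32 - 8*g) = -8 - 8*g)
T(Q) = -8 - 8*Q
R(K, A) = 6 + K
P = -57 (P = (-25 + (6 + 1)) - 39 = (-25 + 7) - 39 = -18 - 39 = -57)
M = -71 (M = (-8 - 8*0) - 1*63 = (-8 + 0) - 63 = -8 - 63 = -71)
N = -128 (N = -71 - 57 = -128)
N² = (-128)² = 16384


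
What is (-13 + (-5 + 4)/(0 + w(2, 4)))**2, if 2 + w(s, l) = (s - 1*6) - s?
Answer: 10609/64 ≈ 165.77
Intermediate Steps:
w(s, l) = -8 (w(s, l) = -2 + ((s - 1*6) - s) = -2 + ((s - 6) - s) = -2 + ((-6 + s) - s) = -2 - 6 = -8)
(-13 + (-5 + 4)/(0 + w(2, 4)))**2 = (-13 + (-5 + 4)/(0 - 8))**2 = (-13 - 1/(-8))**2 = (-13 - 1*(-1/8))**2 = (-13 + 1/8)**2 = (-103/8)**2 = 10609/64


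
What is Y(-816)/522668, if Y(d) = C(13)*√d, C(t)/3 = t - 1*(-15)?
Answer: 84*I*√51/130667 ≈ 0.0045909*I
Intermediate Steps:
C(t) = 45 + 3*t (C(t) = 3*(t - 1*(-15)) = 3*(t + 15) = 3*(15 + t) = 45 + 3*t)
Y(d) = 84*√d (Y(d) = (45 + 3*13)*√d = (45 + 39)*√d = 84*√d)
Y(-816)/522668 = (84*√(-816))/522668 = (84*(4*I*√51))*(1/522668) = (336*I*√51)*(1/522668) = 84*I*√51/130667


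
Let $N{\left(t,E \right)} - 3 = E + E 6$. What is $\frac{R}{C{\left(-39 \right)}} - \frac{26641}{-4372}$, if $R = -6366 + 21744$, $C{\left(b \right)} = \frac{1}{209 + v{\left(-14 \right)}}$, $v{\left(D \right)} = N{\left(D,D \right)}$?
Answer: $\frac{7664544865}{4372} \approx 1.7531 \cdot 10^{6}$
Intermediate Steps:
$N{\left(t,E \right)} = 3 + 7 E$ ($N{\left(t,E \right)} = 3 + \left(E + E 6\right) = 3 + \left(E + 6 E\right) = 3 + 7 E$)
$v{\left(D \right)} = 3 + 7 D$
$C{\left(b \right)} = \frac{1}{114}$ ($C{\left(b \right)} = \frac{1}{209 + \left(3 + 7 \left(-14\right)\right)} = \frac{1}{209 + \left(3 - 98\right)} = \frac{1}{209 - 95} = \frac{1}{114}$)
$R = 15378$
$\frac{R}{C{\left(-39 \right)}} - \frac{26641}{-4372} = 15378 \frac{1}{\frac{1}{114}} - \frac{26641}{-4372} = 15378 \cdot 114 - - \frac{26641}{4372} = 1753092 + \frac{26641}{4372} = \frac{7664544865}{4372}$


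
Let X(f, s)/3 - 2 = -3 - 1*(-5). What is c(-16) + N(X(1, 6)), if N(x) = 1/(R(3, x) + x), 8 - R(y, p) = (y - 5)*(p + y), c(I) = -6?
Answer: -299/50 ≈ -5.9800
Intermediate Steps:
R(y, p) = 8 - (-5 + y)*(p + y) (R(y, p) = 8 - (y - 5)*(p + y) = 8 - (-5 + y)*(p + y))
X(f, s) = 12 (X(f, s) = 6 + 3*(-3 - 1*(-5)) = 6 + 3*(-3 + 5) = 6 + 3*2 = 6 + 6 = 12)
N(x) = 1/(14 + 3*x) (N(x) = 1/((8 - 1*3**2 + 5*x + 5*3 - 1*x*3) + x) = 1/((8 - 1*9 + 5*x + 15 - 3*x) + x) = 1/((8 - 9 + 5*x + 15 - 3*x) + x) = 1/((14 + 2*x) + x) = 1/(14 + 3*x))
c(-16) + N(X(1, 6)) = -6 + 1/(14 + 3*12) = -6 + 1/(14 + 36) = -6 + 1/50 = -299/50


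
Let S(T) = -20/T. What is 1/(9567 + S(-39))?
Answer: 39/373133 ≈ 0.00010452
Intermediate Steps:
1/(9567 + S(-39)) = 1/(9567 - 20/(-39)) = 1/(9567 - 20*(-1/39)) = 1/(9567 + 20/39) = 1/(373133/39) = 39/373133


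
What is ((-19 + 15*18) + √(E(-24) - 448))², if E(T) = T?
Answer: 62529 + 1004*I*√118 ≈ 62529.0 + 10906.0*I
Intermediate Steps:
((-19 + 15*18) + √(E(-24) - 448))² = ((-19 + 15*18) + √(-24 - 448))² = ((-19 + 270) + √(-472))² = (251 + 2*I*√118)²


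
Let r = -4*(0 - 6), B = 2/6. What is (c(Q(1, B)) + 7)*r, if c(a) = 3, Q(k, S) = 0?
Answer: 240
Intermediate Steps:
B = ⅓ (B = 2*(⅙) = ⅓ ≈ 0.33333)
r = 24 (r = -4*(-6) = 24)
(c(Q(1, B)) + 7)*r = (3 + 7)*24 = 10*24 = 240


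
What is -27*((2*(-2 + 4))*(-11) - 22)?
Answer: 1782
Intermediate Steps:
-27*((2*(-2 + 4))*(-11) - 22) = -27*((2*2)*(-11) - 22) = -27*(4*(-11) - 22) = -27*(-44 - 22) = -27*(-66) = 1782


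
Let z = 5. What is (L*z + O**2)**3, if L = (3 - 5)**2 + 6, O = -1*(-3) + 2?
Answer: 421875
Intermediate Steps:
O = 5 (O = 3 + 2 = 5)
L = 10 (L = (-2)**2 + 6 = 4 + 6 = 10)
(L*z + O**2)**3 = (10*5 + 5**2)**3 = (50 + 25)**3 = 75**3 = 421875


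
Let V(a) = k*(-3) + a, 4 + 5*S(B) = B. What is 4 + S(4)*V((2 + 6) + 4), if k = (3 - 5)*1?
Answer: 4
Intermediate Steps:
k = -2 (k = -2*1 = -2)
S(B) = -⅘ + B/5
V(a) = 6 + a (V(a) = -2*(-3) + a = 6 + a)
4 + S(4)*V((2 + 6) + 4) = 4 + (-⅘ + (⅕)*4)*(6 + ((2 + 6) + 4)) = 4 + (-⅘ + ⅘)*(6 + (8 + 4)) = 4 + 0*(6 + 12) = 4 + 0*18 = 4 + 0 = 4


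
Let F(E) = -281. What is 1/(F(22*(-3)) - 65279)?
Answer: -1/65560 ≈ -1.5253e-5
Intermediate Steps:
1/(F(22*(-3)) - 65279) = 1/(-281 - 65279) = 1/(-65560) = -1/65560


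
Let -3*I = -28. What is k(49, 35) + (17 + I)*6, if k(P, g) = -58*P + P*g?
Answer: -969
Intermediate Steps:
I = 28/3 (I = -⅓*(-28) = 28/3 ≈ 9.3333)
k(49, 35) + (17 + I)*6 = 49*(-58 + 35) + (17 + 28/3)*6 = 49*(-23) + (79/3)*6 = -1127 + 158 = -969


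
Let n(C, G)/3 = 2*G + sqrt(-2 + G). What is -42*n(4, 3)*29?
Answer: -25578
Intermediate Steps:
n(C, G) = 3*sqrt(-2 + G) + 6*G (n(C, G) = 3*(2*G + sqrt(-2 + G)) = 3*(sqrt(-2 + G) + 2*G) = 3*sqrt(-2 + G) + 6*G)
-42*n(4, 3)*29 = -42*(3*sqrt(-2 + 3) + 6*3)*29 = -42*(3*sqrt(1) + 18)*29 = -42*(3*1 + 18)*29 = -42*(3 + 18)*29 = -42*21*29 = -882*29 = -25578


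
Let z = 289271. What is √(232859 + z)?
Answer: √522130 ≈ 722.59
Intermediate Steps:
√(232859 + z) = √(232859 + 289271) = √522130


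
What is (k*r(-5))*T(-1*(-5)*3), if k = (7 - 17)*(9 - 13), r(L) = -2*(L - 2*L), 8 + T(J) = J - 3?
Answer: -1600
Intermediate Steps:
T(J) = -11 + J (T(J) = -8 + (J - 3) = -8 + (-3 + J) = -11 + J)
r(L) = 2*L (r(L) = -(-2)*L = 2*L)
k = 40 (k = -10*(-4) = 40)
(k*r(-5))*T(-1*(-5)*3) = (40*(2*(-5)))*(-11 - 1*(-5)*3) = (40*(-10))*(-11 + 5*3) = -400*(-11 + 15) = -400*4 = -1600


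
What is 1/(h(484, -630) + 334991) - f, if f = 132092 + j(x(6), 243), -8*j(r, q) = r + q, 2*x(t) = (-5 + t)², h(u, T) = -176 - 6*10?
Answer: -707332293659/5356080 ≈ -1.3206e+5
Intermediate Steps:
h(u, T) = -236 (h(u, T) = -176 - 1*60 = -176 - 60 = -236)
x(t) = (-5 + t)²/2
j(r, q) = -q/8 - r/8 (j(r, q) = -(r + q)/8 = -(q + r)/8 = -q/8 - r/8)
f = 2112985/16 (f = 132092 + (-⅛*243 - (-5 + 6)²/16) = 132092 + (-243/8 - 1²/16) = 132092 + (-243/8 - 1/16) = 132092 - 487/16 = 2112985/16 ≈ 1.3206e+5)
1/(h(484, -630) + 334991) - f = 1/(-236 + 334991) - 1*2112985/16 = 1/334755 - 2112985/16 = -707332293659/5356080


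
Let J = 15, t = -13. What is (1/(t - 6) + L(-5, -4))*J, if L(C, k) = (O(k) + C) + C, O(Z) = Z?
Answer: -4005/19 ≈ -210.79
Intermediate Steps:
L(C, k) = k + 2*C (L(C, k) = (k + C) + C = (C + k) + C = k + 2*C)
(1/(t - 6) + L(-5, -4))*J = (1/(-13 - 6) + (-4 + 2*(-5)))*15 = (1/(-19) + (-4 - 10))*15 = (-1/19 - 14)*15 = -267/19*15 = -4005/19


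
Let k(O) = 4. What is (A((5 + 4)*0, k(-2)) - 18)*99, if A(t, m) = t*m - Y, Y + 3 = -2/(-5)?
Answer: -7623/5 ≈ -1524.6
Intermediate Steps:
Y = -13/5 (Y = -3 - 2/(-5) = -3 - 2*(-⅕) = -3 + ⅖ = -13/5 ≈ -2.6000)
A(t, m) = 13/5 + m*t (A(t, m) = t*m - 1*(-13/5) = m*t + 13/5 = 13/5 + m*t)
(A((5 + 4)*0, k(-2)) - 18)*99 = ((13/5 + 4*((5 + 4)*0)) - 18)*99 = ((13/5 + 4*(9*0)) - 18)*99 = ((13/5 + 4*0) - 18)*99 = ((13/5 + 0) - 18)*99 = (13/5 - 18)*99 = -77/5*99 = -7623/5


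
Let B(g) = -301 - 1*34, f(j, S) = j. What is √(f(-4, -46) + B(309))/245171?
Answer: I*√339/245171 ≈ 7.5098e-5*I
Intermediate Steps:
B(g) = -335 (B(g) = -301 - 34 = -335)
√(f(-4, -46) + B(309))/245171 = √(-4 - 335)/245171 = √(-339)*(1/245171) = (I*√339)*(1/245171) = I*√339/245171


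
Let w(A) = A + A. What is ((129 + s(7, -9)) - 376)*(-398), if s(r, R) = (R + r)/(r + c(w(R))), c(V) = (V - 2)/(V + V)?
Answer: 1672993/17 ≈ 98411.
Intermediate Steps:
w(A) = 2*A
c(V) = (-2 + V)/(2*V) (c(V) = (-2 + V)/((2*V)) = (-2 + V)*(1/(2*V)) = (-2 + V)/(2*V))
s(r, R) = (R + r)/(r + (-2 + 2*R)/(4*R)) (s(r, R) = (R + r)/(r + (-2 + 2*R)/(2*((2*R)))) = (R + r)/(r + (1/(2*R))*(-2 + 2*R)/2) = (R + r)/(r + (-2 + 2*R)/(4*R)))
((129 + s(7, -9)) - 376)*(-398) = ((129 + 2*(-9)*(-9 + 7)/(-1 - 9 + 2*(-9)*7)) - 376)*(-398) = ((129 + 2*(-9)*(-2)/(-1 - 9 - 126)) - 376)*(-398) = ((129 + 2*(-9)*(-2)/(-136)) - 376)*(-398) = ((129 + 2*(-9)*(-1/136)*(-2)) - 376)*(-398) = ((129 - 9/34) - 376)*(-398) = (4377/34 - 376)*(-398) = -8407/34*(-398) = 1672993/17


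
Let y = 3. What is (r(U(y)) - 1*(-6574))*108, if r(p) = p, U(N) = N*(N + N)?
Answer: 711936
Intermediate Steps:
U(N) = 2*N² (U(N) = N*(2*N) = 2*N²)
(r(U(y)) - 1*(-6574))*108 = (2*3² - 1*(-6574))*108 = (2*9 + 6574)*108 = (18 + 6574)*108 = 6592*108 = 711936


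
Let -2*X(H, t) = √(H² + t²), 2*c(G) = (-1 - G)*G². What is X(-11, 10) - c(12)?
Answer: 936 - √221/2 ≈ 928.57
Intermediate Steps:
c(G) = G²*(-1 - G)/2 (c(G) = ((-1 - G)*G²)/2 = (G²*(-1 - G))/2 = G²*(-1 - G)/2)
X(H, t) = -√(H² + t²)/2
X(-11, 10) - c(12) = -√((-11)² + 10²)/2 - 12²*(-1 - 1*12)/2 = -√(121 + 100)/2 - 144*(-1 - 12)/2 = -√221/2 - 144*(-13)/2 = -√221/2 - 1*(-936) = -√221/2 + 936 = 936 - √221/2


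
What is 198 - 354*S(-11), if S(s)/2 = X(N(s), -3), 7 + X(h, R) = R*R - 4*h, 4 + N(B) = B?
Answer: -43698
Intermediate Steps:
N(B) = -4 + B
X(h, R) = -7 + R² - 4*h (X(h, R) = -7 + (R*R - 4*h) = -7 + (R² - 4*h) = -7 + R² - 4*h)
S(s) = 36 - 8*s (S(s) = 2*(-7 + (-3)² - 4*(-4 + s)) = 2*(-7 + 9 + (16 - 4*s)) = 2*(18 - 4*s) = 36 - 8*s)
198 - 354*S(-11) = 198 - 354*(36 - 8*(-11)) = 198 - 354*(36 + 88) = 198 - 354*124 = 198 - 43896 = -43698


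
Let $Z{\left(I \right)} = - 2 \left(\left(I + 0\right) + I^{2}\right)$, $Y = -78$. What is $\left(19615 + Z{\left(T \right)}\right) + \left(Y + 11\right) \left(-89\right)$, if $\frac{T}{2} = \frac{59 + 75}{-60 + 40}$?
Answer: $\frac{631142}{25} \approx 25246.0$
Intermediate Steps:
$T = - \frac{67}{5}$ ($T = 2 \frac{59 + 75}{-60 + 40} = 2 \frac{134}{-20} = 2 \cdot 134 \left(- \frac{1}{20}\right) = 2 \left(- \frac{67}{10}\right) = - \frac{67}{5} \approx -13.4$)
$Z{\left(I \right)} = - 2 I - 2 I^{2}$ ($Z{\left(I \right)} = - 2 \left(I + I^{2}\right) = - 2 I - 2 I^{2}$)
$\left(19615 + Z{\left(T \right)}\right) + \left(Y + 11\right) \left(-89\right) = \left(19615 - - \frac{134 \left(1 - \frac{67}{5}\right)}{5}\right) + \left(-78 + 11\right) \left(-89\right) = \left(19615 - \left(- \frac{134}{5}\right) \left(- \frac{62}{5}\right)\right) - -5963 = \left(19615 - \frac{8308}{25}\right) + 5963 = \frac{482067}{25} + 5963 = \frac{631142}{25}$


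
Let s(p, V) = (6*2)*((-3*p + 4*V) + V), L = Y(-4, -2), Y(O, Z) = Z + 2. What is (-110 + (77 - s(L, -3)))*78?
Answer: 11466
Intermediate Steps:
Y(O, Z) = 2 + Z
L = 0 (L = 2 - 2 = 0)
s(p, V) = -36*p + 60*V (s(p, V) = 12*(-3*p + 5*V) = -36*p + 60*V)
(-110 + (77 - s(L, -3)))*78 = (-110 + (77 - (-36*0 + 60*(-3))))*78 = (-110 + (77 - (0 - 180)))*78 = (-110 + (77 - 1*(-180)))*78 = (-110 + (77 + 180))*78 = (-110 + 257)*78 = 147*78 = 11466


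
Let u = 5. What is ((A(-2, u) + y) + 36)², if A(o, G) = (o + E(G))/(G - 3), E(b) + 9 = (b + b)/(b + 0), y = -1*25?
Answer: 169/4 ≈ 42.250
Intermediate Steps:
y = -25
E(b) = -7 (E(b) = -9 + (b + b)/(b + 0) = -9 + (2*b)/b = -9 + 2 = -7)
A(o, G) = (-7 + o)/(-3 + G) (A(o, G) = (o - 7)/(G - 3) = (-7 + o)/(-3 + G))
((A(-2, u) + y) + 36)² = (((-7 - 2)/(-3 + 5) - 25) + 36)² = ((-9/2 - 25) + 36)² = (-59/2 + 36)² = (13/2)² = 169/4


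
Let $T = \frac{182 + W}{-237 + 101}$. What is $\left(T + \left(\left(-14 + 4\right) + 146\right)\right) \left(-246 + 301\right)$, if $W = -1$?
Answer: $\frac{1007325}{136} \approx 7406.8$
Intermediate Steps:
$T = - \frac{181}{136}$ ($T = \frac{182 - 1}{-237 + 101} = \frac{181}{-136} = 181 \left(- \frac{1}{136}\right) = - \frac{181}{136} \approx -1.3309$)
$\left(T + \left(\left(-14 + 4\right) + 146\right)\right) \left(-246 + 301\right) = \left(- \frac{181}{136} + \left(\left(-14 + 4\right) + 146\right)\right) \left(-246 + 301\right) = \left(- \frac{181}{136} + \left(-10 + 146\right)\right) 55 = \left(- \frac{181}{136} + 136\right) 55 = \frac{18315}{136} \cdot 55 = \frac{1007325}{136}$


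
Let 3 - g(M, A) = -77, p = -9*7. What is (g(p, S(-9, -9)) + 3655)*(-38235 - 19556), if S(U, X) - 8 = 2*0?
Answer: -215849385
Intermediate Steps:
S(U, X) = 8 (S(U, X) = 8 + 2*0 = 8 + 0 = 8)
p = -63
g(M, A) = 80 (g(M, A) = 3 - 1*(-77) = 3 + 77 = 80)
(g(p, S(-9, -9)) + 3655)*(-38235 - 19556) = (80 + 3655)*(-38235 - 19556) = 3735*(-57791) = -215849385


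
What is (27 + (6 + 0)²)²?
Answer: 3969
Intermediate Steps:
(27 + (6 + 0)²)² = (27 + 6²)² = (27 + 36)² = 63² = 3969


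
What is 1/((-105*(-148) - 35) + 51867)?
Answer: 1/67372 ≈ 1.4843e-5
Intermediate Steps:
1/((-105*(-148) - 35) + 51867) = 1/((15540 - 35) + 51867) = 1/(15505 + 51867) = 1/67372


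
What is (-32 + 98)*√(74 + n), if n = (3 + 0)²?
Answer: 66*√83 ≈ 601.29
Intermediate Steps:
n = 9 (n = 3² = 9)
(-32 + 98)*√(74 + n) = (-32 + 98)*√(74 + 9) = 66*√83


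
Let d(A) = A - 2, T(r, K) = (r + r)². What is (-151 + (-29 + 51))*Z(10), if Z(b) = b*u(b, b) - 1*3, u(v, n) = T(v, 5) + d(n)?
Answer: -525933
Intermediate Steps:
T(r, K) = 4*r² (T(r, K) = (2*r)² = 4*r²)
d(A) = -2 + A
u(v, n) = -2 + n + 4*v² (u(v, n) = 4*v² + (-2 + n) = -2 + n + 4*v²)
Z(b) = -3 + b*(-2 + b + 4*b²) (Z(b) = b*(-2 + b + 4*b²) - 1*3 = b*(-2 + b + 4*b²) - 3 = -3 + b*(-2 + b + 4*b²))
(-151 + (-29 + 51))*Z(10) = (-151 + (-29 + 51))*(-3 + 10*(-2 + 10 + 4*10²)) = (-151 + 22)*(-3 + 10*(-2 + 10 + 4*100)) = -129*(-3 + 10*(-2 + 10 + 400)) = -129*(-3 + 10*408) = -129*(-3 + 4080) = -129*4077 = -525933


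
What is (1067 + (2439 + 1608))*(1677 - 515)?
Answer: 5942468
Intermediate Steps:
(1067 + (2439 + 1608))*(1677 - 515) = (1067 + 4047)*1162 = 5114*1162 = 5942468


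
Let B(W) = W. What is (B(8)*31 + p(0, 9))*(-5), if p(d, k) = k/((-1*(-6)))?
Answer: -2495/2 ≈ -1247.5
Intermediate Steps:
p(d, k) = k/6
(B(8)*31 + p(0, 9))*(-5) = (8*31 + (⅙)*9)*(-5) = (248 + 3/2)*(-5) = (499/2)*(-5) = -2495/2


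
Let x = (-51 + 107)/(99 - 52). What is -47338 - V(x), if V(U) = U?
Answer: -2224942/47 ≈ -47339.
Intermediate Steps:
x = 56/47 ≈ 1.1915
-47338 - V(x) = -47338 - 1*56/47 = -47338 - 56/47 = -2224942/47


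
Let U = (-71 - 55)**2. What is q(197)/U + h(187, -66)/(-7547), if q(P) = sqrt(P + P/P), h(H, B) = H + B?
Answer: -121/7547 + sqrt(22)/5292 ≈ -0.015147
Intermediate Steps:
U = 15876 (U = (-126)**2 = 15876)
h(H, B) = B + H
q(P) = sqrt(1 + P) (q(P) = sqrt(P + 1) = sqrt(1 + P))
q(197)/U + h(187, -66)/(-7547) = sqrt(1 + 197)/15876 + (-66 + 187)/(-7547) = sqrt(198)*(1/15876) + 121*(-1/7547) = (3*sqrt(22))*(1/15876) - 121/7547 = sqrt(22)/5292 - 121/7547 = -121/7547 + sqrt(22)/5292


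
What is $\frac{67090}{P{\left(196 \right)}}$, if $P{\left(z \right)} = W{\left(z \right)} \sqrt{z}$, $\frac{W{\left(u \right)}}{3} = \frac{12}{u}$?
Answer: $\frac{234815}{9} \approx 26091.0$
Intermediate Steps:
$W{\left(u \right)} = \frac{36}{u}$ ($W{\left(u \right)} = 3 \frac{12}{u} = \frac{36}{u}$)
$P{\left(z \right)} = \frac{36}{\sqrt{z}}$ ($P{\left(z \right)} = \frac{36}{z} \sqrt{z} = \frac{36}{\sqrt{z}}$)
$\frac{67090}{P{\left(196 \right)}} = \frac{67090}{36 \frac{1}{\sqrt{196}}} = \frac{67090}{36 \cdot \frac{1}{14}} = \frac{67090}{\frac{18}{7}} = 67090 \cdot \frac{7}{18} = \frac{234815}{9}$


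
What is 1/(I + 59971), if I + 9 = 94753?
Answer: 1/154715 ≈ 6.4635e-6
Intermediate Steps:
I = 94744 (I = -9 + 94753 = 94744)
1/(I + 59971) = 1/(94744 + 59971) = 1/154715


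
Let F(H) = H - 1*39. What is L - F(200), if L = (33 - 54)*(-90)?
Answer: 1729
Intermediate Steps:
F(H) = -39 + H (F(H) = H - 39 = -39 + H)
L = 1890 (L = -21*(-90) = 1890)
L - F(200) = 1890 - (-39 + 200) = 1890 - 1*161 = 1890 - 161 = 1729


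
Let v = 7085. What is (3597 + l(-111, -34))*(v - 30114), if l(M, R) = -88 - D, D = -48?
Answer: -81914153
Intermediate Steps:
l(M, R) = -40 (l(M, R) = -88 - 1*(-48) = -88 + 48 = -40)
(3597 + l(-111, -34))*(v - 30114) = (3597 - 40)*(7085 - 30114) = 3557*(-23029) = -81914153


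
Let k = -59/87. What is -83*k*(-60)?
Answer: -97940/29 ≈ -3377.2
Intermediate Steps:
k = -59/87 (k = -59*1/87 = -59/87 ≈ -0.67816)
-83*k*(-60) = -83*(-59/87)*(-60) = (4897/87)*(-60) = -97940/29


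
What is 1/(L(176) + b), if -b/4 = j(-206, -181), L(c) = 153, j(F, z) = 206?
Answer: -1/671 ≈ -0.0014903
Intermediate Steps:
b = -824 (b = -4*206 = -824)
1/(L(176) + b) = 1/(153 - 824) = 1/(-671) = -1/671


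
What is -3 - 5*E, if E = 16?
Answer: -83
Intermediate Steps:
-3 - 5*E = -3 - 5*16 = -3 - 80 = -83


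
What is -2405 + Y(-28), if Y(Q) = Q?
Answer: -2433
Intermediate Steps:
-2405 + Y(-28) = -2405 - 28 = -2433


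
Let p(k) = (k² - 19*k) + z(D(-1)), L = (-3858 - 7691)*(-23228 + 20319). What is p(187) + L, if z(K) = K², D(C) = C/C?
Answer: 33627458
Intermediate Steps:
L = 33596041 (L = -11549*(-2909) = 33596041)
D(C) = 1
p(k) = 1 + k² - 19*k (p(k) = (k² - 19*k) + 1² = (k² - 19*k) + 1 = 1 + k² - 19*k)
p(187) + L = (1 + 187² - 19*187) + 33596041 = (1 + 34969 - 3553) + 33596041 = 31417 + 33596041 = 33627458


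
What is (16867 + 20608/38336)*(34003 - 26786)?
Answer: 72918078135/599 ≈ 1.2173e+8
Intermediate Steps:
(16867 + 20608/38336)*(34003 - 26786) = (16867 + 20608*(1/38336))*7217 = (16867 + 322/599)*7217 = (10103655/599)*7217 = 72918078135/599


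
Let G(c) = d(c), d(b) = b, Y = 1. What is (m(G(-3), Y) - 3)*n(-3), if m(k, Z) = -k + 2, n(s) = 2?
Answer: 4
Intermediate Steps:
G(c) = c
m(k, Z) = 2 - k
(m(G(-3), Y) - 3)*n(-3) = ((2 - 1*(-3)) - 3)*2 = ((2 + 3) - 3)*2 = (5 - 3)*2 = 2*2 = 4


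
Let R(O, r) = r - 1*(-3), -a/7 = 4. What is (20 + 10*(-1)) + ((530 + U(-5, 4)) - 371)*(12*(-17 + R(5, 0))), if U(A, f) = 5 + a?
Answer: -22838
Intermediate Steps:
a = -28 (a = -7*4 = -28)
R(O, r) = 3 + r (R(O, r) = r + 3 = 3 + r)
U(A, f) = -23 (U(A, f) = 5 - 28 = -23)
(20 + 10*(-1)) + ((530 + U(-5, 4)) - 371)*(12*(-17 + R(5, 0))) = (20 + 10*(-1)) + ((530 - 23) - 371)*(12*(-17 + (3 + 0))) = (20 - 10) + (507 - 371)*(12*(-17 + 3)) = 10 + 136*(12*(-14)) = 10 + 136*(-168) = 10 - 22848 = -22838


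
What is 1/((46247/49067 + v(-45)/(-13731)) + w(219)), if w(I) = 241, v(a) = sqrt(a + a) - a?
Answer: 12202453650394832447/2952252488124898059779 + 11019450128153*I*sqrt(10)/2952252488124898059779 ≈ 0.0041333 + 1.1803e-8*I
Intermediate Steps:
v(a) = -a + sqrt(2)*sqrt(a) (v(a) = sqrt(2*a) - a = sqrt(2)*sqrt(a) - a = -a + sqrt(2)*sqrt(a))
1/((46247/49067 + v(-45)/(-13731)) + w(219)) = 1/((46247/49067 + (-1*(-45) + sqrt(2)*sqrt(-45))/(-13731)) + 241) = 1/((46247*(1/49067) + (45 + sqrt(2)*(3*I*sqrt(5)))*(-1/13731)) + 241) = 1/((46247/49067 + (45 + 3*I*sqrt(10))*(-1/13731)) + 241) = 1/((46247/49067 + (-15/4577 - I*sqrt(10)/4577)) + 241) = 1/((210936514/224579659 - I*sqrt(10)/4577) + 241) = 1/(54334634333/224579659 - I*sqrt(10)/4577)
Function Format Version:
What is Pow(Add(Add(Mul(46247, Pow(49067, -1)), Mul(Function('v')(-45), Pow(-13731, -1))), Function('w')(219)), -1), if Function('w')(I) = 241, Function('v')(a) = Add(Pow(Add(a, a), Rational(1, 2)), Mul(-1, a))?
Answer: Add(Rational(12202453650394832447, 2952252488124898059779), Mul(Rational(11019450128153, 2952252488124898059779), I, Pow(10, Rational(1, 2)))) ≈ Add(0.0041333, Mul(1.1803e-8, I))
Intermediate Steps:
Function('v')(a) = Add(Mul(-1, a), Mul(Pow(2, Rational(1, 2)), Pow(a, Rational(1, 2)))) (Function('v')(a) = Add(Pow(Mul(2, a), Rational(1, 2)), Mul(-1, a)) = Add(Mul(Pow(2, Rational(1, 2)), Pow(a, Rational(1, 2))), Mul(-1, a)) = Add(Mul(-1, a), Mul(Pow(2, Rational(1, 2)), Pow(a, Rational(1, 2)))))
Pow(Add(Add(Mul(46247, Pow(49067, -1)), Mul(Function('v')(-45), Pow(-13731, -1))), Function('w')(219)), -1) = Pow(Add(Add(Mul(46247, Pow(49067, -1)), Mul(Add(Mul(-1, -45), Mul(Pow(2, Rational(1, 2)), Pow(-45, Rational(1, 2)))), Pow(-13731, -1))), 241), -1) = Pow(Add(Add(Mul(46247, Rational(1, 49067)), Mul(Add(45, Mul(Pow(2, Rational(1, 2)), Mul(3, I, Pow(5, Rational(1, 2))))), Rational(-1, 13731))), 241), -1) = Pow(Add(Add(Rational(46247, 49067), Mul(Add(45, Mul(3, I, Pow(10, Rational(1, 2)))), Rational(-1, 13731))), 241), -1) = Pow(Add(Add(Rational(46247, 49067), Add(Rational(-15, 4577), Mul(Rational(-1, 4577), I, Pow(10, Rational(1, 2))))), 241), -1) = Pow(Add(Add(Rational(210936514, 224579659), Mul(Rational(-1, 4577), I, Pow(10, Rational(1, 2)))), 241), -1) = Pow(Add(Rational(54334634333, 224579659), Mul(Rational(-1, 4577), I, Pow(10, Rational(1, 2)))), -1)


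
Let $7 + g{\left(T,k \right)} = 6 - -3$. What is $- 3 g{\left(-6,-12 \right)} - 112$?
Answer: $-118$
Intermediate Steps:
$g{\left(T,k \right)} = 2$ ($g{\left(T,k \right)} = -7 + \left(6 - -3\right) = -7 + \left(6 + 3\right) = -7 + 9 = 2$)
$- 3 g{\left(-6,-12 \right)} - 112 = \left(-3\right) 2 - 112 = -6 - 112 = -118$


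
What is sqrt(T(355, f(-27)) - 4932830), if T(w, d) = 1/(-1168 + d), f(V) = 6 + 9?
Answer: I*sqrt(6557748598623)/1153 ≈ 2221.0*I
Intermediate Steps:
f(V) = 15
sqrt(T(355, f(-27)) - 4932830) = sqrt(1/(-1168 + 15) - 4932830) = sqrt(1/(-1153) - 4932830) = sqrt(-1/1153 - 4932830) = sqrt(-5687552991/1153) = I*sqrt(6557748598623)/1153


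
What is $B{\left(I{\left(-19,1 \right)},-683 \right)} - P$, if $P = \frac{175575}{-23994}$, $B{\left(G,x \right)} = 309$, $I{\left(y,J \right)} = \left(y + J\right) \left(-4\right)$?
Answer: $\frac{2529907}{7998} \approx 316.32$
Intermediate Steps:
$I{\left(y,J \right)} = - 4 J - 4 y$ ($I{\left(y,J \right)} = \left(J + y\right) \left(-4\right) = - 4 J - 4 y$)
$P = - \frac{58525}{7998}$ ($P = 175575 \left(- \frac{1}{23994}\right) = - \frac{58525}{7998} \approx -7.3175$)
$B{\left(I{\left(-19,1 \right)},-683 \right)} - P = 309 - - \frac{58525}{7998} = 309 + \frac{58525}{7998} = \frac{2529907}{7998}$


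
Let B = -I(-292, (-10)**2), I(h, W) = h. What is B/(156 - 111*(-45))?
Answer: 292/5151 ≈ 0.056688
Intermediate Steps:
B = 292 (B = -1*(-292) = 292)
B/(156 - 111*(-45)) = 292/(156 - 111*(-45)) = 292/(156 + 4995) = 292/5151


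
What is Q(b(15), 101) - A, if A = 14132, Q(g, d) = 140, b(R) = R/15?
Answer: -13992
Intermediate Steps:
b(R) = R/15 (b(R) = R*(1/15) = R/15)
Q(b(15), 101) - A = 140 - 1*14132 = 140 - 14132 = -13992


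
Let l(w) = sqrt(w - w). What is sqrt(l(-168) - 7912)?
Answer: 2*I*sqrt(1978) ≈ 88.949*I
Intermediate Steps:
l(w) = 0 (l(w) = sqrt(0) = 0)
sqrt(l(-168) - 7912) = sqrt(0 - 7912) = sqrt(-7912) = 2*I*sqrt(1978)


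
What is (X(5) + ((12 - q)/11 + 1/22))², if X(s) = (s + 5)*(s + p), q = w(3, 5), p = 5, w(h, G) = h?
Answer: 4923961/484 ≈ 10173.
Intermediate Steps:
q = 3
X(s) = (5 + s)² (X(s) = (s + 5)*(s + 5) = (5 + s)*(5 + s) = (5 + s)²)
(X(5) + ((12 - q)/11 + 1/22))² = ((25 + 5² + 10*5) + ((12 - 1*3)/11 + 1/22))² = ((25 + 25 + 50) + ((12 - 3)*(1/11) + 1*(1/22)))² = (100 + (9*(1/11) + 1/22))² = (100 + (9/11 + 1/22))² = (100 + 19/22)² = (2219/22)² = 4923961/484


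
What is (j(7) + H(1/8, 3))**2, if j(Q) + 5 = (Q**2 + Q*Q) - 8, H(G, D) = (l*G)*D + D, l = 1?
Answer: 499849/64 ≈ 7810.1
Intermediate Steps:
H(G, D) = D + D*G (H(G, D) = (1*G)*D + D = G*D + D = D*G + D = D + D*G)
j(Q) = -13 + 2*Q**2 (j(Q) = -5 + ((Q**2 + Q*Q) - 8) = -5 + ((Q**2 + Q**2) - 8) = -5 + (2*Q**2 - 8) = -5 + (-8 + 2*Q**2) = -13 + 2*Q**2)
(j(7) + H(1/8, 3))**2 = ((-13 + 2*7**2) + 3*(1 + 1/8))**2 = ((-13 + 2*49) + 3*(1 + 1/8))**2 = ((-13 + 98) + 3*(9/8))**2 = (85 + 27/8)**2 = (707/8)**2 = 499849/64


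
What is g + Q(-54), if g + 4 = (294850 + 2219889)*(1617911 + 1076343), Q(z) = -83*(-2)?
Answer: 6775345609868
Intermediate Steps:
Q(z) = 166
g = 6775345609702 (g = -4 + (294850 + 2219889)*(1617911 + 1076343) = -4 + 2514739*2694254 = -4 + 6775345609706 = 6775345609702)
g + Q(-54) = 6775345609702 + 166 = 6775345609868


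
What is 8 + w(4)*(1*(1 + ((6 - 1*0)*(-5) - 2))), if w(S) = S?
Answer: -116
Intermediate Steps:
8 + w(4)*(1*(1 + ((6 - 1*0)*(-5) - 2))) = 8 + 4*(1*(1 + ((6 - 1*0)*(-5) - 2))) = 8 + 4*(1*(1 + ((6 + 0)*(-5) - 2))) = 8 + 4*(1*(1 + (6*(-5) - 2))) = 8 + 4*(1*(1 + (-30 - 2))) = 8 + 4*(1*(1 - 32)) = 8 + 4*(1*(-31)) = 8 + 4*(-31) = 8 - 124 = -116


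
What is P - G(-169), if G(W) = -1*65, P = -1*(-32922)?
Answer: 32987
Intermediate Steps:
P = 32922
G(W) = -65
P - G(-169) = 32922 - 1*(-65) = 32922 + 65 = 32987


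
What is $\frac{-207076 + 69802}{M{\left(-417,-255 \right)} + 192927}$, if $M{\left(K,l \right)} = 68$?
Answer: $- \frac{137274}{192995} \approx -0.71128$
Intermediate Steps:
$\frac{-207076 + 69802}{M{\left(-417,-255 \right)} + 192927} = \frac{-207076 + 69802}{68 + 192927} = - \frac{137274}{192995}$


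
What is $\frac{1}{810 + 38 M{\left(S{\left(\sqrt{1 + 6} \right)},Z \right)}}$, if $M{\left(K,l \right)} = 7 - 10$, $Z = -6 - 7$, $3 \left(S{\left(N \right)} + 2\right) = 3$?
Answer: $\frac{1}{696} \approx 0.0014368$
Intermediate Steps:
$S{\left(N \right)} = -1$ ($S{\left(N \right)} = -2 + \frac{1}{3} \cdot 3 = -2 + 1 = -1$)
$Z = -13$ ($Z = -6 - 7 = -13$)
$M{\left(K,l \right)} = -3$
$\frac{1}{810 + 38 M{\left(S{\left(\sqrt{1 + 6} \right)},Z \right)}} = \frac{1}{810 + 38 \left(-3\right)} = \frac{1}{810 - 114} = \frac{1}{696}$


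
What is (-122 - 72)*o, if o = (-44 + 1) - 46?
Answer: 17266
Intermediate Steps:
o = -89 (o = -43 - 46 = -89)
(-122 - 72)*o = (-122 - 72)*(-89) = -194*(-89) = 17266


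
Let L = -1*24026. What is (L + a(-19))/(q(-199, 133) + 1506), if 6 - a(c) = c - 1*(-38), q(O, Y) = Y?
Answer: -24039/1639 ≈ -14.667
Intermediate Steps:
a(c) = -32 - c (a(c) = 6 - (c - 1*(-38)) = 6 - (c + 38) = 6 - (38 + c) = 6 + (-38 - c) = -32 - c)
L = -24026
(L + a(-19))/(q(-199, 133) + 1506) = (-24026 + (-32 - 1*(-19)))/(133 + 1506) = (-24026 + (-32 + 19))/1639 = (-24026 - 13)*(1/1639) = -24039*1/1639 = -24039/1639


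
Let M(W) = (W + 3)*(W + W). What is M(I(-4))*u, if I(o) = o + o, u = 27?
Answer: 2160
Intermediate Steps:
I(o) = 2*o
M(W) = 2*W*(3 + W) (M(W) = (3 + W)*(2*W) = 2*W*(3 + W))
M(I(-4))*u = (2*(2*(-4))*(3 + 2*(-4)))*27 = (2*(-8)*(3 - 8))*27 = (2*(-8)*(-5))*27 = 80*27 = 2160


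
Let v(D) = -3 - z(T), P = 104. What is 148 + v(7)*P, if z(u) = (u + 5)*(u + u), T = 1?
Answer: -1412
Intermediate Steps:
z(u) = 2*u*(5 + u) (z(u) = (5 + u)*(2*u) = 2*u*(5 + u))
v(D) = -15 (v(D) = -3 - 2*(5 + 1) = -3 - 2*6 = -3 - 1*12 = -3 - 12 = -15)
148 + v(7)*P = 148 - 15*104 = 148 - 1560 = -1412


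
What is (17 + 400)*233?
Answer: 97161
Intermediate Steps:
(17 + 400)*233 = 417*233 = 97161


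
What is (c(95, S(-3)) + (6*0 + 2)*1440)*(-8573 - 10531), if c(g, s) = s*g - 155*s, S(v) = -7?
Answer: -63043200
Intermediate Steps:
c(g, s) = -155*s + g*s (c(g, s) = g*s - 155*s = -155*s + g*s)
(c(95, S(-3)) + (6*0 + 2)*1440)*(-8573 - 10531) = (-7*(-155 + 95) + (6*0 + 2)*1440)*(-8573 - 10531) = (-7*(-60) + (0 + 2)*1440)*(-19104) = (420 + 2*1440)*(-19104) = (420 + 2880)*(-19104) = 3300*(-19104) = -63043200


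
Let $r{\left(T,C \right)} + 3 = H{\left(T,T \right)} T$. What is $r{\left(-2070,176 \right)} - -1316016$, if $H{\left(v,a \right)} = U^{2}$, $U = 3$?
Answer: $1297383$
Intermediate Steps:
$H{\left(v,a \right)} = 9$ ($H{\left(v,a \right)} = 3^{2} = 9$)
$r{\left(T,C \right)} = -3 + 9 T$
$r{\left(-2070,176 \right)} - -1316016 = \left(-3 + 9 \left(-2070\right)\right) - -1316016 = \left(-3 - 18630\right) + 1316016 = -18633 + 1316016 = 1297383$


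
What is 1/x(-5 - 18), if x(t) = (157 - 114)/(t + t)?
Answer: -46/43 ≈ -1.0698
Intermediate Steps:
x(t) = 43/(2*t) (x(t) = 43/((2*t)) = 43*(1/(2*t)) = 43/(2*t))
1/x(-5 - 18) = 1/(43/(2*(-5 - 18))) = 1/((43/2)/(-23)) = 1/((43/2)*(-1/23)) = 1/(-43/46) = -46/43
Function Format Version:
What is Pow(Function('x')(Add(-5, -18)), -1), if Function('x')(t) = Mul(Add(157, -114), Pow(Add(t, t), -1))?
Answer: Rational(-46, 43) ≈ -1.0698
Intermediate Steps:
Function('x')(t) = Mul(Rational(43, 2), Pow(t, -1)) (Function('x')(t) = Mul(43, Pow(Mul(2, t), -1)) = Mul(43, Mul(Rational(1, 2), Pow(t, -1))) = Mul(Rational(43, 2), Pow(t, -1)))
Pow(Function('x')(Add(-5, -18)), -1) = Pow(Mul(Rational(43, 2), Pow(Add(-5, -18), -1)), -1) = Pow(Mul(Rational(43, 2), Pow(-23, -1)), -1) = Pow(Mul(Rational(43, 2), Rational(-1, 23)), -1) = Pow(Rational(-43, 46), -1) = Rational(-46, 43)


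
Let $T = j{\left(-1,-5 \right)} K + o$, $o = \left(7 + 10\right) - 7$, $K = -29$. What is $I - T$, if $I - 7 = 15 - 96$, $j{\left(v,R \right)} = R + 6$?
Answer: $-55$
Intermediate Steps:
$o = 10$ ($o = 17 - 7 = 10$)
$j{\left(v,R \right)} = 6 + R$
$I = -74$ ($I = 7 + \left(15 - 96\right) = 7 - 81 = -74$)
$T = -19$ ($T = \left(6 - 5\right) \left(-29\right) + 10 = 1 \left(-29\right) + 10 = -29 + 10 = -19$)
$I - T = -74 - -19 = -74 + 19 = -55$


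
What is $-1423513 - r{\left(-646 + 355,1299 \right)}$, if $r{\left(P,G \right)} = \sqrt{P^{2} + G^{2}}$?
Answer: $-1423513 - 3 \sqrt{196898} \approx -1.4248 \cdot 10^{6}$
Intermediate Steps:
$r{\left(P,G \right)} = \sqrt{G^{2} + P^{2}}$
$-1423513 - r{\left(-646 + 355,1299 \right)} = -1423513 - \sqrt{1299^{2} + \left(-646 + 355\right)^{2}} = -1423513 - \sqrt{1687401 + \left(-291\right)^{2}} = -1423513 - \sqrt{1687401 + 84681} = -1423513 - \sqrt{1772082} = -1423513 - 3 \sqrt{196898}$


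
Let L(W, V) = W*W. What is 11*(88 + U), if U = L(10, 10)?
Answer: 2068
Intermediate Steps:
L(W, V) = W²
U = 100 (U = 10² = 100)
11*(88 + U) = 11*(88 + 100) = 11*188 = 2068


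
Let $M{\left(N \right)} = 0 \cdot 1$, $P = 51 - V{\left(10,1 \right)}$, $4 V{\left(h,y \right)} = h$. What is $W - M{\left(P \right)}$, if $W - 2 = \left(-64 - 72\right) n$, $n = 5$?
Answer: $-678$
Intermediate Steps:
$V{\left(h,y \right)} = \frac{h}{4}$
$P = \frac{97}{2}$ ($P = 51 - \frac{1}{4} \cdot 10 = 51 - \frac{5}{2} = \frac{97}{2} \approx 48.5$)
$W = -678$ ($W = 2 + \left(-64 - 72\right) 5 = 2 - 680 = -678$)
$M{\left(N \right)} = 0$
$W - M{\left(P \right)} = -678 - 0 = -678 + 0 = -678$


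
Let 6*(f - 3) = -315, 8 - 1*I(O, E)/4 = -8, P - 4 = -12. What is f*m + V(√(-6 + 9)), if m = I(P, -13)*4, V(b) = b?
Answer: -12672 + √3 ≈ -12670.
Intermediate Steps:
P = -8 (P = 4 - 12 = -8)
I(O, E) = 64 (I(O, E) = 32 - 4*(-8) = 32 + 32 = 64)
f = -99/2 (f = 3 + (⅙)*(-315) = 3 - 105/2 = -99/2 ≈ -49.500)
m = 256 (m = 64*4 = 256)
f*m + V(√(-6 + 9)) = -99/2*256 + √(-6 + 9) = -12672 + √3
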